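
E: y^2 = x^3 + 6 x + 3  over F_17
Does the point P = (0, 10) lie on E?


Check whether y^2 = x^3 + 6 x + 3 (mod 17) for (x, y) = (0, 10).
LHS: y^2 = 10^2 mod 17 = 15
RHS: x^3 + 6 x + 3 = 0^3 + 6*0 + 3 mod 17 = 3
LHS != RHS

No, not on the curve


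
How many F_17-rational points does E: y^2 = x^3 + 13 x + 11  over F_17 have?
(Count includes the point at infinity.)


For each x in F_17, count y with y^2 = x^3 + 13 x + 11 mod 17:
  x = 1: RHS = 8, y in [5, 12]  -> 2 point(s)
  x = 3: RHS = 9, y in [3, 14]  -> 2 point(s)
  x = 4: RHS = 8, y in [5, 12]  -> 2 point(s)
  x = 6: RHS = 16, y in [4, 13]  -> 2 point(s)
  x = 8: RHS = 15, y in [7, 10]  -> 2 point(s)
  x = 10: RHS = 2, y in [6, 11]  -> 2 point(s)
  x = 12: RHS = 8, y in [5, 12]  -> 2 point(s)
  x = 14: RHS = 13, y in [8, 9]  -> 2 point(s)
Affine points: 16. Add the point at infinity: total = 17.

#E(F_17) = 17


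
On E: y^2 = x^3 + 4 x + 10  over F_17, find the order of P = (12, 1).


Compute successive multiples of P until we hit O:
  1P = (12, 1)
  2P = (2, 3)
  3P = (1, 7)
  4P = (5, 6)
  5P = (13, 7)
  6P = (11, 5)
  7P = (10, 8)
  8P = (3, 10)
  ... (continuing to 17P)
  17P = O

ord(P) = 17


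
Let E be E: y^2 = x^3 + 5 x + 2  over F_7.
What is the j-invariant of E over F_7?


Delta = -16(4 a^3 + 27 b^2) mod 7 = 2
-1728 * (4 a)^3 = -1728 * (4*5)^3 mod 7 = 6
j = 6 * 2^(-1) mod 7 = 3

j = 3 (mod 7)


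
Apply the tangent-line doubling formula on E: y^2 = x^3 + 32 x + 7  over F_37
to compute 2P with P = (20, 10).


Doubling: s = (3 x1^2 + a) / (2 y1)
s = (3*20^2 + 32) / (2*10) mod 37 = 32
x3 = s^2 - 2 x1 mod 37 = 32^2 - 2*20 = 22
y3 = s (x1 - x3) - y1 mod 37 = 32 * (20 - 22) - 10 = 0

2P = (22, 0)


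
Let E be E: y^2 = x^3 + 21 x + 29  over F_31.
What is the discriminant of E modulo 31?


4 a^3 + 27 b^2 = 4*21^3 + 27*29^2 = 37044 + 22707 = 59751
Delta = -16 * (59751) = -956016
Delta mod 31 = 24

Delta = 24 (mod 31)


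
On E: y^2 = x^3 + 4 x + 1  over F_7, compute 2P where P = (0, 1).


k = 2 = 10_2 (binary, LSB first: 01)
Double-and-add from P = (0, 1):
  bit 0 = 0: acc unchanged = O
  bit 1 = 1: acc = O + (4, 5) = (4, 5)

2P = (4, 5)


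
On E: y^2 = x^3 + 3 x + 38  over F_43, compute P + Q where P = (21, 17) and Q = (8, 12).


P != Q, so use the chord formula.
s = (y2 - y1) / (x2 - x1) = (38) / (30) mod 43 = 7
x3 = s^2 - x1 - x2 mod 43 = 7^2 - 21 - 8 = 20
y3 = s (x1 - x3) - y1 mod 43 = 7 * (21 - 20) - 17 = 33

P + Q = (20, 33)


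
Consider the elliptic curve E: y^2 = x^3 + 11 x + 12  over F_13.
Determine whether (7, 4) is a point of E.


Check whether y^2 = x^3 + 11 x + 12 (mod 13) for (x, y) = (7, 4).
LHS: y^2 = 4^2 mod 13 = 3
RHS: x^3 + 11 x + 12 = 7^3 + 11*7 + 12 mod 13 = 3
LHS = RHS

Yes, on the curve


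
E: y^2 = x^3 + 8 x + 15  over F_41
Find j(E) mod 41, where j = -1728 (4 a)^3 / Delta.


Delta = -16(4 a^3 + 27 b^2) mod 41 = 2
-1728 * (4 a)^3 = -1728 * (4*8)^3 mod 41 = 28
j = 28 * 2^(-1) mod 41 = 14

j = 14 (mod 41)


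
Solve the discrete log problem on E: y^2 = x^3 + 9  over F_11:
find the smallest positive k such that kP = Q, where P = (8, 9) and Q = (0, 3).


Enumerate multiples of P until we hit Q = (0, 3):
  1P = (8, 9)
  2P = (0, 3)
Match found at i = 2.

k = 2


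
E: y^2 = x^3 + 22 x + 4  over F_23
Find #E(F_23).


For each x in F_23, count y with y^2 = x^3 + 22 x + 4 mod 23:
  x = 0: RHS = 4, y in [2, 21]  -> 2 point(s)
  x = 1: RHS = 4, y in [2, 21]  -> 2 point(s)
  x = 4: RHS = 18, y in [8, 15]  -> 2 point(s)
  x = 5: RHS = 9, y in [3, 20]  -> 2 point(s)
  x = 7: RHS = 18, y in [8, 15]  -> 2 point(s)
  x = 8: RHS = 2, y in [5, 18]  -> 2 point(s)
  x = 11: RHS = 13, y in [6, 17]  -> 2 point(s)
  x = 12: RHS = 18, y in [8, 15]  -> 2 point(s)
  x = 13: RHS = 3, y in [7, 16]  -> 2 point(s)
  x = 15: RHS = 6, y in [11, 12]  -> 2 point(s)
  x = 16: RHS = 13, y in [6, 17]  -> 2 point(s)
  x = 17: RHS = 1, y in [1, 22]  -> 2 point(s)
  x = 19: RHS = 13, y in [6, 17]  -> 2 point(s)
  x = 20: RHS = 3, y in [7, 16]  -> 2 point(s)
  x = 22: RHS = 4, y in [2, 21]  -> 2 point(s)
Affine points: 30. Add the point at infinity: total = 31.

#E(F_23) = 31


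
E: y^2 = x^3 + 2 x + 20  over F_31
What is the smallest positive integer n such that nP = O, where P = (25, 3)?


Compute successive multiples of P until we hit O:
  1P = (25, 3)
  2P = (14, 23)
  3P = (24, 29)
  4P = (7, 25)
  5P = (7, 6)
  6P = (24, 2)
  7P = (14, 8)
  8P = (25, 28)
  ... (continuing to 9P)
  9P = O

ord(P) = 9


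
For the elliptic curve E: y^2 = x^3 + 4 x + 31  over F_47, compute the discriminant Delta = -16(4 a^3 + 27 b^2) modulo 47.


4 a^3 + 27 b^2 = 4*4^3 + 27*31^2 = 256 + 25947 = 26203
Delta = -16 * (26203) = -419248
Delta mod 47 = 39

Delta = 39 (mod 47)


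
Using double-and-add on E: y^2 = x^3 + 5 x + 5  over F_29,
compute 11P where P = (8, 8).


k = 11 = 1011_2 (binary, LSB first: 1101)
Double-and-add from P = (8, 8):
  bit 0 = 1: acc = O + (8, 8) = (8, 8)
  bit 1 = 1: acc = (8, 8) + (0, 18) = (28, 17)
  bit 2 = 0: acc unchanged = (28, 17)
  bit 3 = 1: acc = (28, 17) + (19, 17) = (11, 12)

11P = (11, 12)


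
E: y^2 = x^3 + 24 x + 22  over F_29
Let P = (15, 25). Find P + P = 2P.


Doubling: s = (3 x1^2 + a) / (2 y1)
s = (3*15^2 + 24) / (2*25) mod 29 = 25
x3 = s^2 - 2 x1 mod 29 = 25^2 - 2*15 = 15
y3 = s (x1 - x3) - y1 mod 29 = 25 * (15 - 15) - 25 = 4

2P = (15, 4)


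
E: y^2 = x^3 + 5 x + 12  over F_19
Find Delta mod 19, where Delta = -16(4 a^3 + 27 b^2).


4 a^3 + 27 b^2 = 4*5^3 + 27*12^2 = 500 + 3888 = 4388
Delta = -16 * (4388) = -70208
Delta mod 19 = 16

Delta = 16 (mod 19)


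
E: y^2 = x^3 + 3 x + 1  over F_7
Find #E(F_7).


For each x in F_7, count y with y^2 = x^3 + 3 x + 1 mod 7:
  x = 0: RHS = 1, y in [1, 6]  -> 2 point(s)
  x = 2: RHS = 1, y in [1, 6]  -> 2 point(s)
  x = 3: RHS = 2, y in [3, 4]  -> 2 point(s)
  x = 4: RHS = 0, y in [0]  -> 1 point(s)
  x = 5: RHS = 1, y in [1, 6]  -> 2 point(s)
  x = 6: RHS = 4, y in [2, 5]  -> 2 point(s)
Affine points: 11. Add the point at infinity: total = 12.

#E(F_7) = 12


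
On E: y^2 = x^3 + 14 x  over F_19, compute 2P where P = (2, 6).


Doubling: s = (3 x1^2 + a) / (2 y1)
s = (3*2^2 + 14) / (2*6) mod 19 = 18
x3 = s^2 - 2 x1 mod 19 = 18^2 - 2*2 = 16
y3 = s (x1 - x3) - y1 mod 19 = 18 * (2 - 16) - 6 = 8

2P = (16, 8)


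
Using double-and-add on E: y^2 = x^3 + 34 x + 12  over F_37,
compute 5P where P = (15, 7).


k = 5 = 101_2 (binary, LSB first: 101)
Double-and-add from P = (15, 7):
  bit 0 = 1: acc = O + (15, 7) = (15, 7)
  bit 1 = 0: acc unchanged = (15, 7)
  bit 2 = 1: acc = (15, 7) + (33, 16) = (17, 29)

5P = (17, 29)


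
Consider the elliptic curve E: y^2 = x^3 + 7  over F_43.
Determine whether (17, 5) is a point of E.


Check whether y^2 = x^3 + 0 x + 7 (mod 43) for (x, y) = (17, 5).
LHS: y^2 = 5^2 mod 43 = 25
RHS: x^3 + 0 x + 7 = 17^3 + 0*17 + 7 mod 43 = 18
LHS != RHS

No, not on the curve


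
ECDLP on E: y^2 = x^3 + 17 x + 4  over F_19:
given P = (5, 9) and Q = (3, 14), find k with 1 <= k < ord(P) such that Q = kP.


Enumerate multiples of P until we hit Q = (3, 14):
  1P = (5, 9)
  2P = (18, 9)
  3P = (15, 10)
  4P = (3, 14)
Match found at i = 4.

k = 4


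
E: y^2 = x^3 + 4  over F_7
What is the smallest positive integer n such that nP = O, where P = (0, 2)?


Compute successive multiples of P until we hit O:
  1P = (0, 2)
  2P = (0, 5)
  3P = O

ord(P) = 3


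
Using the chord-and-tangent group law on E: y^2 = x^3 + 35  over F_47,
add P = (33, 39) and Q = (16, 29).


P != Q, so use the chord formula.
s = (y2 - y1) / (x2 - x1) = (37) / (30) mod 47 = 31
x3 = s^2 - x1 - x2 mod 47 = 31^2 - 33 - 16 = 19
y3 = s (x1 - x3) - y1 mod 47 = 31 * (33 - 19) - 39 = 19

P + Q = (19, 19)


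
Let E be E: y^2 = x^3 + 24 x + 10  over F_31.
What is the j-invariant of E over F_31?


Delta = -16(4 a^3 + 27 b^2) mod 31 = 18
-1728 * (4 a)^3 = -1728 * (4*24)^3 mod 31 = 30
j = 30 * 18^(-1) mod 31 = 12

j = 12 (mod 31)


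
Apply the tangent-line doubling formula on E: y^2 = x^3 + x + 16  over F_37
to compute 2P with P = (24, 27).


Doubling: s = (3 x1^2 + a) / (2 y1)
s = (3*24^2 + 1) / (2*27) mod 37 = 19
x3 = s^2 - 2 x1 mod 37 = 19^2 - 2*24 = 17
y3 = s (x1 - x3) - y1 mod 37 = 19 * (24 - 17) - 27 = 32

2P = (17, 32)


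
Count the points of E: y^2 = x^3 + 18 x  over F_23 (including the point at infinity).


For each x in F_23, count y with y^2 = x^3 + 18 x + 0 mod 23:
  x = 0: RHS = 0, y in [0]  -> 1 point(s)
  x = 3: RHS = 12, y in [9, 14]  -> 2 point(s)
  x = 5: RHS = 8, y in [10, 13]  -> 2 point(s)
  x = 6: RHS = 2, y in [5, 18]  -> 2 point(s)
  x = 7: RHS = 9, y in [3, 20]  -> 2 point(s)
  x = 8: RHS = 12, y in [9, 14]  -> 2 point(s)
  x = 12: RHS = 12, y in [9, 14]  -> 2 point(s)
  x = 13: RHS = 16, y in [4, 19]  -> 2 point(s)
  x = 14: RHS = 6, y in [11, 12]  -> 2 point(s)
  x = 19: RHS = 2, y in [5, 18]  -> 2 point(s)
  x = 21: RHS = 2, y in [5, 18]  -> 2 point(s)
  x = 22: RHS = 4, y in [2, 21]  -> 2 point(s)
Affine points: 23. Add the point at infinity: total = 24.

#E(F_23) = 24


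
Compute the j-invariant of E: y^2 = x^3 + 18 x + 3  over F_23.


Delta = -16(4 a^3 + 27 b^2) mod 23 = 18
-1728 * (4 a)^3 = -1728 * (4*18)^3 mod 23 = 11
j = 11 * 18^(-1) mod 23 = 7

j = 7 (mod 23)


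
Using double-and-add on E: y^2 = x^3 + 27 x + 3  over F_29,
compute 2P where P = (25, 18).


k = 2 = 10_2 (binary, LSB first: 01)
Double-and-add from P = (25, 18):
  bit 0 = 0: acc unchanged = O
  bit 1 = 1: acc = O + (21, 0) = (21, 0)

2P = (21, 0)


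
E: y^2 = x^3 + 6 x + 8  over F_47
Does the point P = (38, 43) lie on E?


Check whether y^2 = x^3 + 6 x + 8 (mod 47) for (x, y) = (38, 43).
LHS: y^2 = 43^2 mod 47 = 16
RHS: x^3 + 6 x + 8 = 38^3 + 6*38 + 8 mod 47 = 24
LHS != RHS

No, not on the curve


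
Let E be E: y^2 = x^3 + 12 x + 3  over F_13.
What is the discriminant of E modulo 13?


4 a^3 + 27 b^2 = 4*12^3 + 27*3^2 = 6912 + 243 = 7155
Delta = -16 * (7155) = -114480
Delta mod 13 = 11

Delta = 11 (mod 13)


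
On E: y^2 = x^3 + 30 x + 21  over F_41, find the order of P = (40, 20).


Compute successive multiples of P until we hit O:
  1P = (40, 20)
  2P = (25, 18)
  3P = (9, 6)
  4P = (12, 31)
  5P = (5, 38)
  6P = (5, 3)
  7P = (12, 10)
  8P = (9, 35)
  ... (continuing to 11P)
  11P = O

ord(P) = 11


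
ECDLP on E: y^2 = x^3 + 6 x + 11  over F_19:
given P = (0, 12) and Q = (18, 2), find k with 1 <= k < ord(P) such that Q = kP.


Enumerate multiples of P until we hit Q = (18, 2):
  1P = (0, 12)
  2P = (6, 15)
  3P = (18, 17)
  4P = (7, 4)
  5P = (4, 17)
  6P = (13, 5)
  7P = (10, 8)
  8P = (16, 2)
  9P = (12, 5)
  10P = (8, 18)
  11P = (8, 1)
  12P = (12, 14)
  13P = (16, 17)
  14P = (10, 11)
  15P = (13, 14)
  16P = (4, 2)
  17P = (7, 15)
  18P = (18, 2)
Match found at i = 18.

k = 18


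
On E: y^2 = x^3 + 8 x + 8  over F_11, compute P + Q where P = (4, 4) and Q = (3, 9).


P != Q, so use the chord formula.
s = (y2 - y1) / (x2 - x1) = (5) / (10) mod 11 = 6
x3 = s^2 - x1 - x2 mod 11 = 6^2 - 4 - 3 = 7
y3 = s (x1 - x3) - y1 mod 11 = 6 * (4 - 7) - 4 = 0

P + Q = (7, 0)


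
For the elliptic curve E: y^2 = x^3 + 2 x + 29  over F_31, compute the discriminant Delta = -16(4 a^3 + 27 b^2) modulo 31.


4 a^3 + 27 b^2 = 4*2^3 + 27*29^2 = 32 + 22707 = 22739
Delta = -16 * (22739) = -363824
Delta mod 31 = 23

Delta = 23 (mod 31)


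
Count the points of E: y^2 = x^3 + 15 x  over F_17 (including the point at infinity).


For each x in F_17, count y with y^2 = x^3 + 15 x + 0 mod 17:
  x = 0: RHS = 0, y in [0]  -> 1 point(s)
  x = 1: RHS = 16, y in [4, 13]  -> 2 point(s)
  x = 2: RHS = 4, y in [2, 15]  -> 2 point(s)
  x = 3: RHS = 4, y in [2, 15]  -> 2 point(s)
  x = 5: RHS = 13, y in [8, 9]  -> 2 point(s)
  x = 6: RHS = 0, y in [0]  -> 1 point(s)
  x = 11: RHS = 0, y in [0]  -> 1 point(s)
  x = 12: RHS = 4, y in [2, 15]  -> 2 point(s)
  x = 14: RHS = 13, y in [8, 9]  -> 2 point(s)
  x = 15: RHS = 13, y in [8, 9]  -> 2 point(s)
  x = 16: RHS = 1, y in [1, 16]  -> 2 point(s)
Affine points: 19. Add the point at infinity: total = 20.

#E(F_17) = 20


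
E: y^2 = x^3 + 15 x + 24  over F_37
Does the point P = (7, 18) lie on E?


Check whether y^2 = x^3 + 15 x + 24 (mod 37) for (x, y) = (7, 18).
LHS: y^2 = 18^2 mod 37 = 28
RHS: x^3 + 15 x + 24 = 7^3 + 15*7 + 24 mod 37 = 28
LHS = RHS

Yes, on the curve


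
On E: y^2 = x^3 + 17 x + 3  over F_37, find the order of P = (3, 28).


Compute successive multiples of P until we hit O:
  1P = (3, 28)
  2P = (5, 18)
  3P = (17, 5)
  4P = (18, 31)
  5P = (19, 28)
  6P = (15, 9)
  7P = (12, 14)
  8P = (13, 4)
  ... (continuing to 45P)
  45P = O

ord(P) = 45


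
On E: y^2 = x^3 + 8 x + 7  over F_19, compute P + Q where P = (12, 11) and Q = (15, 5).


P != Q, so use the chord formula.
s = (y2 - y1) / (x2 - x1) = (13) / (3) mod 19 = 17
x3 = s^2 - x1 - x2 mod 19 = 17^2 - 12 - 15 = 15
y3 = s (x1 - x3) - y1 mod 19 = 17 * (12 - 15) - 11 = 14

P + Q = (15, 14)


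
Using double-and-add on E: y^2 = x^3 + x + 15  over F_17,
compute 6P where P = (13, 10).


k = 6 = 110_2 (binary, LSB first: 011)
Double-and-add from P = (13, 10):
  bit 0 = 0: acc unchanged = O
  bit 1 = 1: acc = O + (16, 9) = (16, 9)
  bit 2 = 1: acc = (16, 9) + (1, 0) = (16, 8)

6P = (16, 8)


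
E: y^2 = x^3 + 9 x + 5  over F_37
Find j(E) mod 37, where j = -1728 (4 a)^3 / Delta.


Delta = -16(4 a^3 + 27 b^2) mod 37 = 5
-1728 * (4 a)^3 = -1728 * (4*9)^3 mod 37 = 26
j = 26 * 5^(-1) mod 37 = 20

j = 20 (mod 37)


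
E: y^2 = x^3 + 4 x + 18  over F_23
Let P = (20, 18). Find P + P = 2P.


Doubling: s = (3 x1^2 + a) / (2 y1)
s = (3*20^2 + 4) / (2*18) mod 23 = 13
x3 = s^2 - 2 x1 mod 23 = 13^2 - 2*20 = 14
y3 = s (x1 - x3) - y1 mod 23 = 13 * (20 - 14) - 18 = 14

2P = (14, 14)


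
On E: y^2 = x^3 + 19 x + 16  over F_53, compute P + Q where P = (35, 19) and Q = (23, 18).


P != Q, so use the chord formula.
s = (y2 - y1) / (x2 - x1) = (52) / (41) mod 53 = 31
x3 = s^2 - x1 - x2 mod 53 = 31^2 - 35 - 23 = 2
y3 = s (x1 - x3) - y1 mod 53 = 31 * (35 - 2) - 19 = 50

P + Q = (2, 50)


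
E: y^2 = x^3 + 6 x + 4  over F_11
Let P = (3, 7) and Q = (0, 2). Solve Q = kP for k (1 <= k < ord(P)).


Enumerate multiples of P until we hit Q = (0, 2):
  1P = (3, 7)
  2P = (5, 4)
  3P = (8, 6)
  4P = (4, 2)
  5P = (7, 2)
  6P = (6, 5)
  7P = (0, 2)
Match found at i = 7.

k = 7


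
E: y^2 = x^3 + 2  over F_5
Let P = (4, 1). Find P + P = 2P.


Doubling: s = (3 x1^2 + a) / (2 y1)
s = (3*4^2 + 0) / (2*1) mod 5 = 4
x3 = s^2 - 2 x1 mod 5 = 4^2 - 2*4 = 3
y3 = s (x1 - x3) - y1 mod 5 = 4 * (4 - 3) - 1 = 3

2P = (3, 3)


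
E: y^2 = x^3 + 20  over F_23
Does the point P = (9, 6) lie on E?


Check whether y^2 = x^3 + 0 x + 20 (mod 23) for (x, y) = (9, 6).
LHS: y^2 = 6^2 mod 23 = 13
RHS: x^3 + 0 x + 20 = 9^3 + 0*9 + 20 mod 23 = 13
LHS = RHS

Yes, on the curve


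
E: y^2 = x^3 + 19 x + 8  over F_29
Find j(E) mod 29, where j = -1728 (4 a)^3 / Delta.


Delta = -16(4 a^3 + 27 b^2) mod 29 = 15
-1728 * (4 a)^3 = -1728 * (4*19)^3 mod 29 = 7
j = 7 * 15^(-1) mod 29 = 14

j = 14 (mod 29)


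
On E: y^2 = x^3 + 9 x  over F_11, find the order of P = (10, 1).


Compute successive multiples of P until we hit O:
  1P = (10, 1)
  2P = (5, 7)
  3P = (8, 1)
  4P = (4, 10)
  5P = (2, 9)
  6P = (0, 0)
  7P = (2, 2)
  8P = (4, 1)
  ... (continuing to 12P)
  12P = O

ord(P) = 12


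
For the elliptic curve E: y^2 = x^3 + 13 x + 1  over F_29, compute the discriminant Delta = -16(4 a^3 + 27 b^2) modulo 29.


4 a^3 + 27 b^2 = 4*13^3 + 27*1^2 = 8788 + 27 = 8815
Delta = -16 * (8815) = -141040
Delta mod 29 = 16

Delta = 16 (mod 29)


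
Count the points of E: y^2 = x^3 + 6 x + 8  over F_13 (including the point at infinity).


For each x in F_13, count y with y^2 = x^3 + 6 x + 8 mod 13:
  x = 3: RHS = 1, y in [1, 12]  -> 2 point(s)
  x = 6: RHS = 0, y in [0]  -> 1 point(s)
  x = 7: RHS = 3, y in [4, 9]  -> 2 point(s)
  x = 8: RHS = 9, y in [3, 10]  -> 2 point(s)
  x = 11: RHS = 1, y in [1, 12]  -> 2 point(s)
  x = 12: RHS = 1, y in [1, 12]  -> 2 point(s)
Affine points: 11. Add the point at infinity: total = 12.

#E(F_13) = 12


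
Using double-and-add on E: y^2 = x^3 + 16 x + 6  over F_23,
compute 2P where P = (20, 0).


k = 2 = 10_2 (binary, LSB first: 01)
Double-and-add from P = (20, 0):
  bit 0 = 0: acc unchanged = O
  bit 1 = 1: acc = O + O = O

2P = O


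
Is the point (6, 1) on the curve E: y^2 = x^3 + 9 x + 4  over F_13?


Check whether y^2 = x^3 + 9 x + 4 (mod 13) for (x, y) = (6, 1).
LHS: y^2 = 1^2 mod 13 = 1
RHS: x^3 + 9 x + 4 = 6^3 + 9*6 + 4 mod 13 = 1
LHS = RHS

Yes, on the curve


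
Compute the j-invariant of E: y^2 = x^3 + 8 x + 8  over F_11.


Delta = -16(4 a^3 + 27 b^2) mod 11 = 7
-1728 * (4 a)^3 = -1728 * (4*8)^3 mod 11 = 1
j = 1 * 7^(-1) mod 11 = 8

j = 8 (mod 11)


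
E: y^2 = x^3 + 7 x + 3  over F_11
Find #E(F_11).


For each x in F_11, count y with y^2 = x^3 + 7 x + 3 mod 11:
  x = 0: RHS = 3, y in [5, 6]  -> 2 point(s)
  x = 1: RHS = 0, y in [0]  -> 1 point(s)
  x = 2: RHS = 3, y in [5, 6]  -> 2 point(s)
  x = 5: RHS = 9, y in [3, 8]  -> 2 point(s)
  x = 9: RHS = 3, y in [5, 6]  -> 2 point(s)
Affine points: 9. Add the point at infinity: total = 10.

#E(F_11) = 10


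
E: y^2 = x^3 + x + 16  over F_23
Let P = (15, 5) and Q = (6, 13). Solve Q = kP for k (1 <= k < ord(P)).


Enumerate multiples of P until we hit Q = (6, 13):
  1P = (15, 5)
  2P = (6, 10)
  3P = (6, 13)
Match found at i = 3.

k = 3


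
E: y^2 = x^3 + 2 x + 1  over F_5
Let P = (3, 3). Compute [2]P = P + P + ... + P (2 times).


k = 2 = 10_2 (binary, LSB first: 01)
Double-and-add from P = (3, 3):
  bit 0 = 0: acc unchanged = O
  bit 1 = 1: acc = O + (0, 4) = (0, 4)

2P = (0, 4)


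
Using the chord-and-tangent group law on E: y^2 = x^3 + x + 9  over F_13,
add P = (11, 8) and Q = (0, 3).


P != Q, so use the chord formula.
s = (y2 - y1) / (x2 - x1) = (8) / (2) mod 13 = 4
x3 = s^2 - x1 - x2 mod 13 = 4^2 - 11 - 0 = 5
y3 = s (x1 - x3) - y1 mod 13 = 4 * (11 - 5) - 8 = 3

P + Q = (5, 3)


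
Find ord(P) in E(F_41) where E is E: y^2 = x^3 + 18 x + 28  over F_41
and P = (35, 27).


Compute successive multiples of P until we hit O:
  1P = (35, 27)
  2P = (22, 17)
  3P = (4, 0)
  4P = (22, 24)
  5P = (35, 14)
  6P = O

ord(P) = 6


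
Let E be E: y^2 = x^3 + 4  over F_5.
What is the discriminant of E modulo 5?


4 a^3 + 27 b^2 = 4*0^3 + 27*4^2 = 0 + 432 = 432
Delta = -16 * (432) = -6912
Delta mod 5 = 3

Delta = 3 (mod 5)


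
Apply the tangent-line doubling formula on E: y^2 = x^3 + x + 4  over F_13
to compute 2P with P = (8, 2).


Doubling: s = (3 x1^2 + a) / (2 y1)
s = (3*8^2 + 1) / (2*2) mod 13 = 6
x3 = s^2 - 2 x1 mod 13 = 6^2 - 2*8 = 7
y3 = s (x1 - x3) - y1 mod 13 = 6 * (8 - 7) - 2 = 4

2P = (7, 4)


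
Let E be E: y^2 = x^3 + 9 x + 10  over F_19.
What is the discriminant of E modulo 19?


4 a^3 + 27 b^2 = 4*9^3 + 27*10^2 = 2916 + 2700 = 5616
Delta = -16 * (5616) = -89856
Delta mod 19 = 14

Delta = 14 (mod 19)


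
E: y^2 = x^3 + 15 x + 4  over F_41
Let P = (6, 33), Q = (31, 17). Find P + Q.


P != Q, so use the chord formula.
s = (y2 - y1) / (x2 - x1) = (25) / (25) mod 41 = 1
x3 = s^2 - x1 - x2 mod 41 = 1^2 - 6 - 31 = 5
y3 = s (x1 - x3) - y1 mod 41 = 1 * (6 - 5) - 33 = 9

P + Q = (5, 9)


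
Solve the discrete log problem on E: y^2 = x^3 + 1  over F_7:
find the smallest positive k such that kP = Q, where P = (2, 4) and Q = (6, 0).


Enumerate multiples of P until we hit Q = (6, 0):
  1P = (2, 4)
  2P = (0, 6)
  3P = (6, 0)
Match found at i = 3.

k = 3


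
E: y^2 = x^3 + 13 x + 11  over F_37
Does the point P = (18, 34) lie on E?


Check whether y^2 = x^3 + 13 x + 11 (mod 37) for (x, y) = (18, 34).
LHS: y^2 = 34^2 mod 37 = 9
RHS: x^3 + 13 x + 11 = 18^3 + 13*18 + 11 mod 37 = 9
LHS = RHS

Yes, on the curve


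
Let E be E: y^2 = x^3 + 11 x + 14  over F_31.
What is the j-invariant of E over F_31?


Delta = -16(4 a^3 + 27 b^2) mod 31 = 24
-1728 * (4 a)^3 = -1728 * (4*11)^3 mod 31 = 30
j = 30 * 24^(-1) mod 31 = 9

j = 9 (mod 31)


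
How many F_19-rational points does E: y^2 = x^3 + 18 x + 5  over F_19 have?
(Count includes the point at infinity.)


For each x in F_19, count y with y^2 = x^3 + 18 x + 5 mod 19:
  x = 0: RHS = 5, y in [9, 10]  -> 2 point(s)
  x = 1: RHS = 5, y in [9, 10]  -> 2 point(s)
  x = 2: RHS = 11, y in [7, 12]  -> 2 point(s)
  x = 5: RHS = 11, y in [7, 12]  -> 2 point(s)
  x = 6: RHS = 6, y in [5, 14]  -> 2 point(s)
  x = 10: RHS = 7, y in [8, 11]  -> 2 point(s)
  x = 12: RHS = 11, y in [7, 12]  -> 2 point(s)
  x = 13: RHS = 4, y in [2, 17]  -> 2 point(s)
  x = 16: RHS = 0, y in [0]  -> 1 point(s)
  x = 18: RHS = 5, y in [9, 10]  -> 2 point(s)
Affine points: 19. Add the point at infinity: total = 20.

#E(F_19) = 20


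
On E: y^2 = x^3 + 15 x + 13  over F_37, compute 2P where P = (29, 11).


Doubling: s = (3 x1^2 + a) / (2 y1)
s = (3*29^2 + 15) / (2*11) mod 37 = 1
x3 = s^2 - 2 x1 mod 37 = 1^2 - 2*29 = 17
y3 = s (x1 - x3) - y1 mod 37 = 1 * (29 - 17) - 11 = 1

2P = (17, 1)


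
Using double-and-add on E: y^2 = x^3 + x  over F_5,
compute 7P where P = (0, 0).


k = 7 = 111_2 (binary, LSB first: 111)
Double-and-add from P = (0, 0):
  bit 0 = 1: acc = O + (0, 0) = (0, 0)
  bit 1 = 1: acc = (0, 0) + O = (0, 0)
  bit 2 = 1: acc = (0, 0) + O = (0, 0)

7P = (0, 0)


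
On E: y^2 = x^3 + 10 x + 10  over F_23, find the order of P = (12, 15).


Compute successive multiples of P until we hit O:
  1P = (12, 15)
  2P = (15, 19)
  3P = (8, 21)
  4P = (11, 18)
  5P = (9, 22)
  6P = (10, 11)
  7P = (5, 22)
  8P = (7, 3)
  ... (continuing to 17P)
  17P = O

ord(P) = 17


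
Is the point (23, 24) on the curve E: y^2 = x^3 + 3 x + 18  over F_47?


Check whether y^2 = x^3 + 3 x + 18 (mod 47) for (x, y) = (23, 24).
LHS: y^2 = 24^2 mod 47 = 12
RHS: x^3 + 3 x + 18 = 23^3 + 3*23 + 18 mod 47 = 34
LHS != RHS

No, not on the curve


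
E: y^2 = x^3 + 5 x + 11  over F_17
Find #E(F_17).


For each x in F_17, count y with y^2 = x^3 + 5 x + 11 mod 17:
  x = 1: RHS = 0, y in [0]  -> 1 point(s)
  x = 3: RHS = 2, y in [6, 11]  -> 2 point(s)
  x = 5: RHS = 8, y in [5, 12]  -> 2 point(s)
  x = 6: RHS = 2, y in [6, 11]  -> 2 point(s)
  x = 7: RHS = 15, y in [7, 10]  -> 2 point(s)
  x = 8: RHS = 2, y in [6, 11]  -> 2 point(s)
Affine points: 11. Add the point at infinity: total = 12.

#E(F_17) = 12


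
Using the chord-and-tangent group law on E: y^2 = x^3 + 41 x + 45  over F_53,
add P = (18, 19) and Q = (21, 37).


P != Q, so use the chord formula.
s = (y2 - y1) / (x2 - x1) = (18) / (3) mod 53 = 6
x3 = s^2 - x1 - x2 mod 53 = 6^2 - 18 - 21 = 50
y3 = s (x1 - x3) - y1 mod 53 = 6 * (18 - 50) - 19 = 1

P + Q = (50, 1)


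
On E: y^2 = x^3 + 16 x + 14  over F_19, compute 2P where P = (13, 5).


Doubling: s = (3 x1^2 + a) / (2 y1)
s = (3*13^2 + 16) / (2*5) mod 19 = 1
x3 = s^2 - 2 x1 mod 19 = 1^2 - 2*13 = 13
y3 = s (x1 - x3) - y1 mod 19 = 1 * (13 - 13) - 5 = 14

2P = (13, 14)


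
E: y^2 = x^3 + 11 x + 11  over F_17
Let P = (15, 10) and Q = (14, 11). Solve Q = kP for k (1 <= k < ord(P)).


Enumerate multiples of P until we hit Q = (14, 11):
  1P = (15, 10)
  2P = (8, 4)
  3P = (10, 4)
  4P = (5, 2)
  5P = (16, 13)
  6P = (12, 16)
  7P = (11, 16)
  8P = (6, 2)
  9P = (14, 6)
  10P = (4, 0)
  11P = (14, 11)
Match found at i = 11.

k = 11


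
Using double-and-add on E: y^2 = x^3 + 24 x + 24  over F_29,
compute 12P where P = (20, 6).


k = 12 = 1100_2 (binary, LSB first: 0011)
Double-and-add from P = (20, 6):
  bit 0 = 0: acc unchanged = O
  bit 1 = 0: acc unchanged = O
  bit 2 = 1: acc = O + (2, 15) = (2, 15)
  bit 3 = 1: acc = (2, 15) + (16, 3) = (7, 10)

12P = (7, 10)


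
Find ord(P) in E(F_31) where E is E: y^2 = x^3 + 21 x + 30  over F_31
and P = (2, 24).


Compute successive multiples of P until we hit O:
  1P = (2, 24)
  2P = (15, 0)
  3P = (2, 7)
  4P = O

ord(P) = 4


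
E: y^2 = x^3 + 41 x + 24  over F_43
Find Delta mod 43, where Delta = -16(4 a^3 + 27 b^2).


4 a^3 + 27 b^2 = 4*41^3 + 27*24^2 = 275684 + 15552 = 291236
Delta = -16 * (291236) = -4659776
Delta mod 43 = 5

Delta = 5 (mod 43)


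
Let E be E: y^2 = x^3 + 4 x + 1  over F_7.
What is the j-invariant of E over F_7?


Delta = -16(4 a^3 + 27 b^2) mod 7 = 1
-1728 * (4 a)^3 = -1728 * (4*4)^3 mod 7 = 1
j = 1 * 1^(-1) mod 7 = 1

j = 1 (mod 7)


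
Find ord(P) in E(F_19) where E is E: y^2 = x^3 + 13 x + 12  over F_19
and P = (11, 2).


Compute successive multiples of P until we hit O:
  1P = (11, 2)
  2P = (17, 4)
  3P = (8, 18)
  4P = (1, 8)
  5P = (18, 6)
  6P = (7, 3)
  7P = (7, 16)
  8P = (18, 13)
  ... (continuing to 13P)
  13P = O

ord(P) = 13


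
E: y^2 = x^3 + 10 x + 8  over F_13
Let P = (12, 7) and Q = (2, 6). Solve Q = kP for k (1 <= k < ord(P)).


Enumerate multiples of P until we hit Q = (2, 6):
  1P = (12, 7)
  2P = (2, 6)
Match found at i = 2.

k = 2


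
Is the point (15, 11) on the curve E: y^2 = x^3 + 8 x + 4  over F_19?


Check whether y^2 = x^3 + 8 x + 4 (mod 19) for (x, y) = (15, 11).
LHS: y^2 = 11^2 mod 19 = 7
RHS: x^3 + 8 x + 4 = 15^3 + 8*15 + 4 mod 19 = 3
LHS != RHS

No, not on the curve


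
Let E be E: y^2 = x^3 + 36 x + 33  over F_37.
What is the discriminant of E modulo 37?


4 a^3 + 27 b^2 = 4*36^3 + 27*33^2 = 186624 + 29403 = 216027
Delta = -16 * (216027) = -3456432
Delta mod 37 = 34

Delta = 34 (mod 37)


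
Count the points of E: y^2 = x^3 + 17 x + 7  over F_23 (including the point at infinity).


For each x in F_23, count y with y^2 = x^3 + 17 x + 7 mod 23:
  x = 1: RHS = 2, y in [5, 18]  -> 2 point(s)
  x = 2: RHS = 3, y in [7, 16]  -> 2 point(s)
  x = 3: RHS = 16, y in [4, 19]  -> 2 point(s)
  x = 4: RHS = 1, y in [1, 22]  -> 2 point(s)
  x = 6: RHS = 3, y in [7, 16]  -> 2 point(s)
  x = 7: RHS = 9, y in [3, 20]  -> 2 point(s)
  x = 10: RHS = 4, y in [2, 21]  -> 2 point(s)
  x = 15: RHS = 3, y in [7, 16]  -> 2 point(s)
  x = 18: RHS = 4, y in [2, 21]  -> 2 point(s)
  x = 19: RHS = 13, y in [6, 17]  -> 2 point(s)
  x = 22: RHS = 12, y in [9, 14]  -> 2 point(s)
Affine points: 22. Add the point at infinity: total = 23.

#E(F_23) = 23


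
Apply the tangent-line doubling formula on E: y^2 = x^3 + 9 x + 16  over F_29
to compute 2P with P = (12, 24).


Doubling: s = (3 x1^2 + a) / (2 y1)
s = (3*12^2 + 9) / (2*24) mod 29 = 11
x3 = s^2 - 2 x1 mod 29 = 11^2 - 2*12 = 10
y3 = s (x1 - x3) - y1 mod 29 = 11 * (12 - 10) - 24 = 27

2P = (10, 27)


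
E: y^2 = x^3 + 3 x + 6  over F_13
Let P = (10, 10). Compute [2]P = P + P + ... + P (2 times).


k = 2 = 10_2 (binary, LSB first: 01)
Double-and-add from P = (10, 10):
  bit 0 = 0: acc unchanged = O
  bit 1 = 1: acc = O + (5, 4) = (5, 4)

2P = (5, 4)


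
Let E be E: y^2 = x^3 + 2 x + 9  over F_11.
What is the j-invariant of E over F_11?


Delta = -16(4 a^3 + 27 b^2) mod 11 = 4
-1728 * (4 a)^3 = -1728 * (4*2)^3 mod 11 = 5
j = 5 * 4^(-1) mod 11 = 4

j = 4 (mod 11)


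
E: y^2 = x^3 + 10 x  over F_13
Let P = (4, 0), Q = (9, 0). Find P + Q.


P != Q, so use the chord formula.
s = (y2 - y1) / (x2 - x1) = (0) / (5) mod 13 = 0
x3 = s^2 - x1 - x2 mod 13 = 0^2 - 4 - 9 = 0
y3 = s (x1 - x3) - y1 mod 13 = 0 * (4 - 0) - 0 = 0

P + Q = (0, 0)


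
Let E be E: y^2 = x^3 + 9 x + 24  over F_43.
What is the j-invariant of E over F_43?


Delta = -16(4 a^3 + 27 b^2) mod 43 = 8
-1728 * (4 a)^3 = -1728 * (4*9)^3 mod 43 = 35
j = 35 * 8^(-1) mod 43 = 42

j = 42 (mod 43)


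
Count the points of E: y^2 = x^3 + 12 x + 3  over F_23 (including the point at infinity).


For each x in F_23, count y with y^2 = x^3 + 12 x + 3 mod 23:
  x = 0: RHS = 3, y in [7, 16]  -> 2 point(s)
  x = 1: RHS = 16, y in [4, 19]  -> 2 point(s)
  x = 2: RHS = 12, y in [9, 14]  -> 2 point(s)
  x = 4: RHS = 0, y in [0]  -> 1 point(s)
  x = 5: RHS = 4, y in [2, 21]  -> 2 point(s)
  x = 7: RHS = 16, y in [4, 19]  -> 2 point(s)
  x = 8: RHS = 13, y in [6, 17]  -> 2 point(s)
  x = 9: RHS = 12, y in [9, 14]  -> 2 point(s)
  x = 12: RHS = 12, y in [9, 14]  -> 2 point(s)
  x = 15: RHS = 16, y in [4, 19]  -> 2 point(s)
  x = 16: RHS = 13, y in [6, 17]  -> 2 point(s)
  x = 18: RHS = 2, y in [5, 18]  -> 2 point(s)
  x = 19: RHS = 6, y in [11, 12]  -> 2 point(s)
  x = 20: RHS = 9, y in [3, 20]  -> 2 point(s)
  x = 22: RHS = 13, y in [6, 17]  -> 2 point(s)
Affine points: 29. Add the point at infinity: total = 30.

#E(F_23) = 30


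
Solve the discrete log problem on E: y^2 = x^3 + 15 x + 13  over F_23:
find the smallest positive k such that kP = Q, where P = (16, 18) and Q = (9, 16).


Enumerate multiples of P until we hit Q = (9, 16):
  1P = (16, 18)
  2P = (17, 12)
  3P = (3, 19)
  4P = (7, 22)
  5P = (9, 7)
  6P = (0, 17)
  7P = (15, 18)
  8P = (15, 5)
  9P = (0, 6)
  10P = (9, 16)
Match found at i = 10.

k = 10


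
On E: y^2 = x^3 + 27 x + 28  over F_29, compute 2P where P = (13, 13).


Doubling: s = (3 x1^2 + a) / (2 y1)
s = (3*13^2 + 27) / (2*13) mod 29 = 25
x3 = s^2 - 2 x1 mod 29 = 25^2 - 2*13 = 19
y3 = s (x1 - x3) - y1 mod 29 = 25 * (13 - 19) - 13 = 11

2P = (19, 11)


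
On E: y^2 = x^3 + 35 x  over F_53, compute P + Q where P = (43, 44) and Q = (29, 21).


P != Q, so use the chord formula.
s = (y2 - y1) / (x2 - x1) = (30) / (39) mod 53 = 13
x3 = s^2 - x1 - x2 mod 53 = 13^2 - 43 - 29 = 44
y3 = s (x1 - x3) - y1 mod 53 = 13 * (43 - 44) - 44 = 49

P + Q = (44, 49)


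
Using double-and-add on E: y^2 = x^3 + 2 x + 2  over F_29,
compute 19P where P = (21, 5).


k = 19 = 10011_2 (binary, LSB first: 11001)
Double-and-add from P = (21, 5):
  bit 0 = 1: acc = O + (21, 5) = (21, 5)
  bit 1 = 1: acc = (21, 5) + (20, 26) = (23, 8)
  bit 2 = 0: acc unchanged = (23, 8)
  bit 3 = 0: acc unchanged = (23, 8)
  bit 4 = 1: acc = (23, 8) + (22, 14) = (20, 3)

19P = (20, 3)


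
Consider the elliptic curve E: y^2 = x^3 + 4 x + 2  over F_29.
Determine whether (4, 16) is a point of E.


Check whether y^2 = x^3 + 4 x + 2 (mod 29) for (x, y) = (4, 16).
LHS: y^2 = 16^2 mod 29 = 24
RHS: x^3 + 4 x + 2 = 4^3 + 4*4 + 2 mod 29 = 24
LHS = RHS

Yes, on the curve


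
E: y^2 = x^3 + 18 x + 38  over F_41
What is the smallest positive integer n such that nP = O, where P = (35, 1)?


Compute successive multiples of P until we hit O:
  1P = (35, 1)
  2P = (4, 25)
  3P = (34, 26)
  4P = (23, 27)
  5P = (23, 14)
  6P = (34, 15)
  7P = (4, 16)
  8P = (35, 40)
  ... (continuing to 9P)
  9P = O

ord(P) = 9


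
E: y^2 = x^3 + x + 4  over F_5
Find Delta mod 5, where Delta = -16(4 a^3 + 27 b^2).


4 a^3 + 27 b^2 = 4*1^3 + 27*4^2 = 4 + 432 = 436
Delta = -16 * (436) = -6976
Delta mod 5 = 4

Delta = 4 (mod 5)


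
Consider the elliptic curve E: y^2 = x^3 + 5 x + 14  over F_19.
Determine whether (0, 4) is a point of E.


Check whether y^2 = x^3 + 5 x + 14 (mod 19) for (x, y) = (0, 4).
LHS: y^2 = 4^2 mod 19 = 16
RHS: x^3 + 5 x + 14 = 0^3 + 5*0 + 14 mod 19 = 14
LHS != RHS

No, not on the curve


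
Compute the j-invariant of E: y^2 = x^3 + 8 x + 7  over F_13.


Delta = -16(4 a^3 + 27 b^2) mod 13 = 1
-1728 * (4 a)^3 = -1728 * (4*8)^3 mod 13 = 8
j = 8 * 1^(-1) mod 13 = 8

j = 8 (mod 13)


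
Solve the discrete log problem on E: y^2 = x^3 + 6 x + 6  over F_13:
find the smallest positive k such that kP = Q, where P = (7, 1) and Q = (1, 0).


Enumerate multiples of P until we hit Q = (1, 0):
  1P = (7, 1)
  2P = (11, 5)
  3P = (9, 10)
  4P = (1, 0)
Match found at i = 4.

k = 4


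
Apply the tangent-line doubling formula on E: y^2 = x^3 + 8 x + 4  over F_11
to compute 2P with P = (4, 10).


Doubling: s = (3 x1^2 + a) / (2 y1)
s = (3*4^2 + 8) / (2*10) mod 11 = 5
x3 = s^2 - 2 x1 mod 11 = 5^2 - 2*4 = 6
y3 = s (x1 - x3) - y1 mod 11 = 5 * (4 - 6) - 10 = 2

2P = (6, 2)


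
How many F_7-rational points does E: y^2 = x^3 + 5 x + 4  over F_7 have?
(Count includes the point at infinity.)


For each x in F_7, count y with y^2 = x^3 + 5 x + 4 mod 7:
  x = 0: RHS = 4, y in [2, 5]  -> 2 point(s)
  x = 2: RHS = 1, y in [1, 6]  -> 2 point(s)
  x = 3: RHS = 4, y in [2, 5]  -> 2 point(s)
  x = 4: RHS = 4, y in [2, 5]  -> 2 point(s)
  x = 5: RHS = 0, y in [0]  -> 1 point(s)
Affine points: 9. Add the point at infinity: total = 10.

#E(F_7) = 10


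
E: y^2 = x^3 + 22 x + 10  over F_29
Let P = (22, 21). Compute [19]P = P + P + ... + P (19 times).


k = 19 = 10011_2 (binary, LSB first: 11001)
Double-and-add from P = (22, 21):
  bit 0 = 1: acc = O + (22, 21) = (22, 21)
  bit 1 = 1: acc = (22, 21) + (9, 3) = (26, 27)
  bit 2 = 0: acc unchanged = (26, 27)
  bit 3 = 0: acc unchanged = (26, 27)
  bit 4 = 1: acc = (26, 27) + (1, 27) = (2, 2)

19P = (2, 2)


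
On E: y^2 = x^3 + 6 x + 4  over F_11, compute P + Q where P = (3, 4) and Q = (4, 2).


P != Q, so use the chord formula.
s = (y2 - y1) / (x2 - x1) = (9) / (1) mod 11 = 9
x3 = s^2 - x1 - x2 mod 11 = 9^2 - 3 - 4 = 8
y3 = s (x1 - x3) - y1 mod 11 = 9 * (3 - 8) - 4 = 6

P + Q = (8, 6)


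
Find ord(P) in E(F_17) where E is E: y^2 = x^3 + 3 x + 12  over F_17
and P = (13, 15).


Compute successive multiples of P until we hit O:
  1P = (13, 15)
  2P = (8, 2)
  3P = (15, 7)
  4P = (5, 4)
  5P = (7, 6)
  6P = (12, 12)
  7P = (1, 4)
  8P = (16, 12)
  ... (continuing to 23P)
  23P = O

ord(P) = 23


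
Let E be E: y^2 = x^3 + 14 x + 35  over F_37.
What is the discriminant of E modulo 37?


4 a^3 + 27 b^2 = 4*14^3 + 27*35^2 = 10976 + 33075 = 44051
Delta = -16 * (44051) = -704816
Delta mod 37 = 34

Delta = 34 (mod 37)


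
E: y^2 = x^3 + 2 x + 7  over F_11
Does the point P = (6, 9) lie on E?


Check whether y^2 = x^3 + 2 x + 7 (mod 11) for (x, y) = (6, 9).
LHS: y^2 = 9^2 mod 11 = 4
RHS: x^3 + 2 x + 7 = 6^3 + 2*6 + 7 mod 11 = 4
LHS = RHS

Yes, on the curve


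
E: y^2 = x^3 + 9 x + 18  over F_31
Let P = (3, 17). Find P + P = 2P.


Doubling: s = (3 x1^2 + a) / (2 y1)
s = (3*3^2 + 9) / (2*17) mod 31 = 12
x3 = s^2 - 2 x1 mod 31 = 12^2 - 2*3 = 14
y3 = s (x1 - x3) - y1 mod 31 = 12 * (3 - 14) - 17 = 6

2P = (14, 6)


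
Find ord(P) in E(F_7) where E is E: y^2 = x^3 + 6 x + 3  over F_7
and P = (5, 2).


Compute successive multiples of P until we hit O:
  1P = (5, 2)
  2P = (5, 5)
  3P = O

ord(P) = 3


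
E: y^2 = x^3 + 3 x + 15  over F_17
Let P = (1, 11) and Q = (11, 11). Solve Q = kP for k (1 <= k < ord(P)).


Enumerate multiples of P until we hit Q = (11, 11):
  1P = (1, 11)
  2P = (11, 11)
Match found at i = 2.

k = 2


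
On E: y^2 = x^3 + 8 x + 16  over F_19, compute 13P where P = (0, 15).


k = 13 = 1101_2 (binary, LSB first: 1011)
Double-and-add from P = (0, 15):
  bit 0 = 1: acc = O + (0, 15) = (0, 15)
  bit 1 = 0: acc unchanged = (0, 15)
  bit 2 = 1: acc = (0, 15) + (7, 15) = (12, 4)
  bit 3 = 1: acc = (12, 4) + (9, 0) = (4, 13)

13P = (4, 13)


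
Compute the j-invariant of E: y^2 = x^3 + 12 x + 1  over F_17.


Delta = -16(4 a^3 + 27 b^2) mod 17 = 3
-1728 * (4 a)^3 = -1728 * (4*12)^3 mod 17 = 8
j = 8 * 3^(-1) mod 17 = 14

j = 14 (mod 17)


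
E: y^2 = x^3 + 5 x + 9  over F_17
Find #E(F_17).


For each x in F_17, count y with y^2 = x^3 + 5 x + 9 mod 17:
  x = 0: RHS = 9, y in [3, 14]  -> 2 point(s)
  x = 1: RHS = 15, y in [7, 10]  -> 2 point(s)
  x = 3: RHS = 0, y in [0]  -> 1 point(s)
  x = 4: RHS = 8, y in [5, 12]  -> 2 point(s)
  x = 6: RHS = 0, y in [0]  -> 1 point(s)
  x = 7: RHS = 13, y in [8, 9]  -> 2 point(s)
  x = 8: RHS = 0, y in [0]  -> 1 point(s)
  x = 9: RHS = 1, y in [1, 16]  -> 2 point(s)
  x = 11: RHS = 1, y in [1, 16]  -> 2 point(s)
  x = 14: RHS = 1, y in [1, 16]  -> 2 point(s)
  x = 15: RHS = 8, y in [5, 12]  -> 2 point(s)
Affine points: 19. Add the point at infinity: total = 20.

#E(F_17) = 20


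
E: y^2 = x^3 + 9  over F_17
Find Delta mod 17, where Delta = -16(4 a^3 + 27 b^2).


4 a^3 + 27 b^2 = 4*0^3 + 27*9^2 = 0 + 2187 = 2187
Delta = -16 * (2187) = -34992
Delta mod 17 = 11

Delta = 11 (mod 17)


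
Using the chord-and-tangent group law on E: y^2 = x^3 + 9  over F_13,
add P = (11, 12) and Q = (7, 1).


P != Q, so use the chord formula.
s = (y2 - y1) / (x2 - x1) = (2) / (9) mod 13 = 6
x3 = s^2 - x1 - x2 mod 13 = 6^2 - 11 - 7 = 5
y3 = s (x1 - x3) - y1 mod 13 = 6 * (11 - 5) - 12 = 11

P + Q = (5, 11)


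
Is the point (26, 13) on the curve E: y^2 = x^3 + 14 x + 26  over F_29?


Check whether y^2 = x^3 + 14 x + 26 (mod 29) for (x, y) = (26, 13).
LHS: y^2 = 13^2 mod 29 = 24
RHS: x^3 + 14 x + 26 = 26^3 + 14*26 + 26 mod 29 = 15
LHS != RHS

No, not on the curve


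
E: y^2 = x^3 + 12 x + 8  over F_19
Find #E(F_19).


For each x in F_19, count y with y^2 = x^3 + 12 x + 8 mod 19:
  x = 4: RHS = 6, y in [5, 14]  -> 2 point(s)
  x = 6: RHS = 11, y in [7, 12]  -> 2 point(s)
  x = 7: RHS = 17, y in [6, 13]  -> 2 point(s)
  x = 9: RHS = 9, y in [3, 16]  -> 2 point(s)
  x = 10: RHS = 7, y in [8, 11]  -> 2 point(s)
  x = 13: RHS = 5, y in [9, 10]  -> 2 point(s)
Affine points: 12. Add the point at infinity: total = 13.

#E(F_19) = 13


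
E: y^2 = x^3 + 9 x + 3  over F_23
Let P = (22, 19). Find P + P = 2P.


Doubling: s = (3 x1^2 + a) / (2 y1)
s = (3*22^2 + 9) / (2*19) mod 23 = 10
x3 = s^2 - 2 x1 mod 23 = 10^2 - 2*22 = 10
y3 = s (x1 - x3) - y1 mod 23 = 10 * (22 - 10) - 19 = 9

2P = (10, 9)


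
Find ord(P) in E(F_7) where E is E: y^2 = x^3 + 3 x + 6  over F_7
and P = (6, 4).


Compute successive multiples of P until we hit O:
  1P = (6, 4)
  2P = (3, 0)
  3P = (6, 3)
  4P = O

ord(P) = 4


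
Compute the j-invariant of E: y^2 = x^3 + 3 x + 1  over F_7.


Delta = -16(4 a^3 + 27 b^2) mod 7 = 3
-1728 * (4 a)^3 = -1728 * (4*3)^3 mod 7 = 6
j = 6 * 3^(-1) mod 7 = 2

j = 2 (mod 7)


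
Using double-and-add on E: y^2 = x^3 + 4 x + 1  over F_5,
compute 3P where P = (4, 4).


k = 3 = 11_2 (binary, LSB first: 11)
Double-and-add from P = (4, 4):
  bit 0 = 1: acc = O + (4, 4) = (4, 4)
  bit 1 = 1: acc = (4, 4) + (3, 0) = (4, 1)

3P = (4, 1)


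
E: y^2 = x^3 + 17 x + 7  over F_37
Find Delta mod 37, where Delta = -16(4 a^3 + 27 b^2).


4 a^3 + 27 b^2 = 4*17^3 + 27*7^2 = 19652 + 1323 = 20975
Delta = -16 * (20975) = -335600
Delta mod 37 = 27

Delta = 27 (mod 37)


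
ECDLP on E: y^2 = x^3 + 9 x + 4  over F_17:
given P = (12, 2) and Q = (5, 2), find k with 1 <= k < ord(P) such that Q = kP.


Enumerate multiples of P until we hit Q = (5, 2):
  1P = (12, 2)
  2P = (9, 10)
  3P = (5, 2)
Match found at i = 3.

k = 3


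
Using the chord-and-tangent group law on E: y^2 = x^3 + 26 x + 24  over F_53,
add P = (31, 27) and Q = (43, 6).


P != Q, so use the chord formula.
s = (y2 - y1) / (x2 - x1) = (32) / (12) mod 53 = 38
x3 = s^2 - x1 - x2 mod 53 = 38^2 - 31 - 43 = 45
y3 = s (x1 - x3) - y1 mod 53 = 38 * (31 - 45) - 27 = 24

P + Q = (45, 24)


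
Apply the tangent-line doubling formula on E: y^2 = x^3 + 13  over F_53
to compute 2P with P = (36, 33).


Doubling: s = (3 x1^2 + a) / (2 y1)
s = (3*36^2 + 0) / (2*33) mod 53 = 30
x3 = s^2 - 2 x1 mod 53 = 30^2 - 2*36 = 33
y3 = s (x1 - x3) - y1 mod 53 = 30 * (36 - 33) - 33 = 4

2P = (33, 4)


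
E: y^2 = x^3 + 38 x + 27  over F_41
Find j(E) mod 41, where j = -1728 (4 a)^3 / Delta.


Delta = -16(4 a^3 + 27 b^2) mod 41 = 40
-1728 * (4 a)^3 = -1728 * (4*38)^3 mod 41 = 36
j = 36 * 40^(-1) mod 41 = 5

j = 5 (mod 41)


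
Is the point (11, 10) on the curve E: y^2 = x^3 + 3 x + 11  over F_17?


Check whether y^2 = x^3 + 3 x + 11 (mod 17) for (x, y) = (11, 10).
LHS: y^2 = 10^2 mod 17 = 15
RHS: x^3 + 3 x + 11 = 11^3 + 3*11 + 11 mod 17 = 15
LHS = RHS

Yes, on the curve


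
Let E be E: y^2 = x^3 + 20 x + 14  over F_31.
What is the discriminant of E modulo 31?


4 a^3 + 27 b^2 = 4*20^3 + 27*14^2 = 32000 + 5292 = 37292
Delta = -16 * (37292) = -596672
Delta mod 31 = 16

Delta = 16 (mod 31)


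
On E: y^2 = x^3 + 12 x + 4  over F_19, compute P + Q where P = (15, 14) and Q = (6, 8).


P != Q, so use the chord formula.
s = (y2 - y1) / (x2 - x1) = (13) / (10) mod 19 = 7
x3 = s^2 - x1 - x2 mod 19 = 7^2 - 15 - 6 = 9
y3 = s (x1 - x3) - y1 mod 19 = 7 * (15 - 9) - 14 = 9

P + Q = (9, 9)
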